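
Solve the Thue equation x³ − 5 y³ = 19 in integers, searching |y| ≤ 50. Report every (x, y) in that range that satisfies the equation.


The equation is x³ - 5y³ = 19. For fixed y, x³ = 5·y³ + 19, so a solution requires the RHS to be a perfect cube.
Strategy: iterate y from -50 to 50, compute RHS = 5·y³ + 19, and check whether it is a (positive or negative) perfect cube.
Check small values of y:
  y = 0: RHS = 19 is not a perfect cube.
  y = 1: RHS = 24 is not a perfect cube.
  y = -1: RHS = 14 is not a perfect cube.
  y = 2: RHS = 59 is not a perfect cube.
  y = -2: RHS = -21 is not a perfect cube.
  y = 3: RHS = 154 is not a perfect cube.
  y = -3: RHS = -116 is not a perfect cube.
Continuing the search up to |y| = 50 finds no solutions either.
No (x, y) in the scanned range satisfies the equation.

No integer solutions with |y| ≤ 50.


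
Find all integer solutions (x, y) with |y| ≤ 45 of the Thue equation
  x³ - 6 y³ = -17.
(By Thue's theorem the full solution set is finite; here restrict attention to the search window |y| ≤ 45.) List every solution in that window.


The equation is x³ - 6y³ = -17. For fixed y, x³ = 6·y³ − 17, so a solution requires the RHS to be a perfect cube.
Strategy: iterate y from -45 to 45, compute RHS = 6·y³ − 17, and check whether it is a (positive or negative) perfect cube.
Check small values of y:
  y = 0: RHS = -17 is not a perfect cube.
  y = 1: RHS = -11 is not a perfect cube.
  y = -1: RHS = -23 is not a perfect cube.
  y = 2: RHS = 31 is not a perfect cube.
  y = -2: RHS = -65 is not a perfect cube.
  y = 3: RHS = 145 is not a perfect cube.
  y = -3: RHS = -179 is not a perfect cube.
Continuing the search up to |y| = 45 finds no solutions either.
No (x, y) in the scanned range satisfies the equation.

No integer solutions with |y| ≤ 45.


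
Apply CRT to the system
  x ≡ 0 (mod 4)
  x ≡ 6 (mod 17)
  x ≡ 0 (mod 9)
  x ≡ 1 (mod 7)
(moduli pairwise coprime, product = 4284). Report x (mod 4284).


Product of moduli M = 4 · 17 · 9 · 7 = 4284.
Merge one congruence at a time:
  Start: x ≡ 0 (mod 4).
  Combine with x ≡ 6 (mod 17); new modulus lcm = 68.
    Write x = 0 + 4·t and substitute into x ≡ 6 (mod 17): 4·t ≡ 6 − 0 = 6 (mod 17).
    The inverse of 4 mod 17 is 13 (since 4·13 = 52 = 3·17 + 1), so t ≡ 13·6 = 78 ≡ 10 (mod 17).
    Then x = 0 + 4·10 = 40, valid modulo lcm(4, 17) = 68: x ≡ 40 (mod 68).
  Combine with x ≡ 0 (mod 9); new modulus lcm = 612.
    Write x = 40 + 68·t and substitute into x ≡ 0 (mod 9): 68·t ≡ 0 − 40 = -40 (mod 9).
    Reduce coefficients mod 9: 5·t ≡ 5 (mod 9).
    The inverse of 5 mod 9 is 2 (since 5·2 = 10 = 1·9 + 1), so t ≡ 2·5 = 10 ≡ 1 (mod 9).
    Then x = 40 + 68·1 = 108, valid modulo lcm(68, 9) = 612: x ≡ 108 (mod 612).
  Combine with x ≡ 1 (mod 7); new modulus lcm = 4284.
    Write x = 108 + 612·t and substitute into x ≡ 1 (mod 7): 612·t ≡ 1 − 108 = -107 (mod 7).
    Reduce coefficients mod 7: 3·t ≡ 5 (mod 7).
    The inverse of 3 mod 7 is 5 (since 3·5 = 15 = 2·7 + 1), so t ≡ 5·5 = 25 ≡ 4 (mod 7).
    Then x = 108 + 612·4 = 2556, valid modulo lcm(612, 7) = 4284: x ≡ 2556 (mod 4284).
Verify against each original: 2556 mod 4 = 0, 2556 mod 17 = 6, 2556 mod 9 = 0, 2556 mod 7 = 1.

x ≡ 2556 (mod 4284).


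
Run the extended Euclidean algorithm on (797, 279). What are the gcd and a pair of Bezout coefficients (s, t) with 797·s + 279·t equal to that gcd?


Euclidean algorithm on (797, 279) — divide until remainder is 0:
  797 = 2 · 279 + 239
  279 = 1 · 239 + 40
  239 = 5 · 40 + 39
  40 = 1 · 39 + 1
  39 = 39 · 1 + 0
gcd(797, 279) = 1.
Track Bezout coefficients alongside the remainders: start with r₀ = 797 = a·1 + b·0 (s = 1, t = 0) and r₁ = 279 = a·0 + b·1 (s = 0, t = 1); each new remainder r_{k+1} = r_{k-1} − q_k·r_k inherits s_{k+1} = s_{k-1} − q_k·s_k, t_{k+1} = t_{k-1} − q_k·t_k, so r_k = a·s_k + b·t_k at every step:
  q = 2: r = 239, s = 1 − 2·0 = 1, t = 0 − 2·1 = -2  (check: 797·1 + 279·(-2) = 239)
  q = 1: r = 40, s = 0 − 1·1 = -1, t = 1 − 1·(-2) = 3  (check: 797·(-1) + 279·3 = 40)
  q = 5: r = 39, s = 1 − 5·(-1) = 6, t = -2 − 5·3 = -17  (check: 797·6 + 279·(-17) = 39)
  q = 1: r = 1, s = -1 − 1·6 = -7, t = 3 − 1·(-17) = 20  (check: 797·(-7) + 279·20 = 1)
The row with r = 1 (the gcd) gives the Bezout coefficients s = -7, t = 20.
Result: 797 · (-7) + 279 · (20) = 1.

gcd(797, 279) = 1; s = -7, t = 20 (check: 797·(-7) + 279·20 = 1).


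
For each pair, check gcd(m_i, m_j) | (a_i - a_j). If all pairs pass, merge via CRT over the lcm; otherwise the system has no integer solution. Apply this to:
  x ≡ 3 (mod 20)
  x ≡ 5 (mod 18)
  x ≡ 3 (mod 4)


Moduli 20, 18, 4 are not pairwise coprime, so CRT works modulo lcm(m_i) when all pairwise compatibility conditions hold.
Pairwise compatibility: gcd(m_i, m_j) must divide a_i - a_j for every pair.
Merge one congruence at a time:
  Start: x ≡ 3 (mod 20).
  Combine with x ≡ 5 (mod 18): gcd(20, 18) = 2; 5 - 3 = 2, which IS divisible by 2, so compatible.
    Write x = 3 + 20·t and substitute into x ≡ 5 (mod 18): 20·t ≡ 5 − 3 = 2 (mod 18).
    Divide the congruence (and modulus) by g = 2: 10·t ≡ 1 (mod 9).
    Reduce coefficients mod 9: 1·t ≡ 1 (mod 9).
    So t ≡ 1 (mod 9).
    Then x = 3 + 20·1 = 23, valid modulo lcm(20, 18) = 180: x ≡ 23 (mod 180).
  Combine with x ≡ 3 (mod 4): gcd(180, 4) = 4; 3 - 23 = -20, which IS divisible by 4, so compatible.
    Write x = 23 + 180·t and substitute into x ≡ 3 (mod 4): 180·t ≡ 3 − 23 = -20 (mod 4).
    Divide the congruence (and modulus) by g = 4: 45·t ≡ -5 (mod 1).
    Modulo 1 every t works; take t = 0.
    Then x = 23 + 180·0 = 23, valid modulo lcm(180, 4) = 180: x ≡ 23 (mod 180).
Verify: 23 mod 20 = 3, 23 mod 18 = 5, 23 mod 4 = 3.

x ≡ 23 (mod 180).


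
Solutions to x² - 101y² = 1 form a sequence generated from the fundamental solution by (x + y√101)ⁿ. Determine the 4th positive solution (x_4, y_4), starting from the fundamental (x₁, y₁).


Step 1: Find the fundamental solution (x₁, y₁) of x² - 101y² = 1.
  Expand √101 as a continued fraction. a₀ = ⌊√101⌋ = 10; iterate m_{k+1} = d_k·a_k − m_k, d_{k+1} = (101 − m_{k+1}²)/d_k, a_{k+1} = ⌊(a₀ + m_{k+1})/d_{k+1}⌋ (starting m₀ = 0, d₀ = 1), with convergents p_k = a_k·p_{k-1} + p_{k-2}, q_k = a_k·q_{k-1} + q_{k-2} (p₋₁ = 1, q₋₁ = 0):
  k = 0: a₀ = 10; p₀/q₀ = 10/1; p₀² − 101·q₀² = 100 − 101 = -1.
  k = 1: m = 10, d = 1, a = ⌊(10 + 10)/1⌋ = 20; p/q = (20·10 + 1)/(20·1 + 0) = 201/20; p² − 101·q² = 40401 − 40400 = 1.
  The first convergent with p² − 101·q² = 1 gives the fundamental solution (x₁, y₁) = (201, 20).
Step 2: Apply the recurrence (x_{n+1}, y_{n+1}) = (x₁x_n + 101y₁y_n, x₁y_n + y₁x_n) repeatedly.
  From (x_1, y_1) = (201, 20): x_2 = 201·201 + 101·20·20 = 80801; y_2 = 201·20 + 20·201 = 8040.
  From (x_2, y_2) = (80801, 8040): x_3 = 201·80801 + 101·20·8040 = 32481801; y_3 = 201·8040 + 20·80801 = 3232060.
  From (x_3, y_3) = (32481801, 3232060): x_4 = 201·32481801 + 101·20·3232060 = 13057603201; y_4 = 201·3232060 + 20·32481801 = 1299280080.
Step 3: Verify x_4² - 101·y_4² = 170501001354765446401 - 170501001354765446400 = 1 (should be 1). ✓

(x_1, y_1) = (201, 20); (x_4, y_4) = (13057603201, 1299280080).


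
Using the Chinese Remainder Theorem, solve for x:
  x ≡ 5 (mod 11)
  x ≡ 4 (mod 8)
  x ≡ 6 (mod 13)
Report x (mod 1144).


Moduli 11, 8, 13 are pairwise coprime; by CRT there is a unique solution modulo M = 11 · 8 · 13 = 1144.
Solve pairwise, accumulating the modulus:
  Start with x ≡ 5 (mod 11).
  Combine with x ≡ 4 (mod 8): since gcd(11, 8) = 1, we get a unique residue mod 88.
    Write x = 5 + 11·t and substitute into x ≡ 4 (mod 8): 11·t ≡ 4 − 5 = -1 (mod 8).
    Reduce coefficients mod 8: 3·t ≡ 7 (mod 8).
    The inverse of 3 mod 8 is 3 (since 3·3 = 9 = 1·8 + 1), so t ≡ 3·7 = 21 ≡ 5 (mod 8).
    Then x = 5 + 11·5 = 60, valid modulo lcm(11, 8) = 88: x ≡ 60 (mod 88).
  Combine with x ≡ 6 (mod 13): since gcd(88, 13) = 1, we get a unique residue mod 1144.
    Write x = 60 + 88·t and substitute into x ≡ 6 (mod 13): 88·t ≡ 6 − 60 = -54 (mod 13).
    Reduce coefficients mod 13: 10·t ≡ 11 (mod 13).
    The inverse of 10 mod 13 is 4 (since 10·4 = 40 = 3·13 + 1), so t ≡ 4·11 = 44 ≡ 5 (mod 13).
    Then x = 60 + 88·5 = 500, valid modulo lcm(88, 13) = 1144: x ≡ 500 (mod 1144).
Verify: 500 mod 11 = 5 ✓, 500 mod 8 = 4 ✓, 500 mod 13 = 6 ✓.

x ≡ 500 (mod 1144).


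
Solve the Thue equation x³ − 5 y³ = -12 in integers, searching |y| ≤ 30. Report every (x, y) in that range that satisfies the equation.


The equation is x³ - 5y³ = -12. For fixed y, x³ = 5·y³ − 12, so a solution requires the RHS to be a perfect cube.
Strategy: iterate y from -30 to 30, compute RHS = 5·y³ − 12, and check whether it is a (positive or negative) perfect cube.
Check small values of y:
  y = 0: RHS = -12 is not a perfect cube.
  y = 1: RHS = -7 is not a perfect cube.
  y = -1: RHS = -17 is not a perfect cube.
  y = 2: RHS = 28 is not a perfect cube.
  y = -2: RHS = -52 is not a perfect cube.
  y = 3: RHS = 123 is not a perfect cube.
  y = -3: RHS = -147 is not a perfect cube.
Continuing the search up to |y| = 30 finds no solutions either.
No (x, y) in the scanned range satisfies the equation.

No integer solutions with |y| ≤ 30.


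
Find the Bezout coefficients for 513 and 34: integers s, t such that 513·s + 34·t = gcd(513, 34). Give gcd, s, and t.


Euclidean algorithm on (513, 34) — divide until remainder is 0:
  513 = 15 · 34 + 3
  34 = 11 · 3 + 1
  3 = 3 · 1 + 0
gcd(513, 34) = 1.
Track Bezout coefficients alongside the remainders: start with r₀ = 513 = a·1 + b·0 (s = 1, t = 0) and r₁ = 34 = a·0 + b·1 (s = 0, t = 1); each new remainder r_{k+1} = r_{k-1} − q_k·r_k inherits s_{k+1} = s_{k-1} − q_k·s_k, t_{k+1} = t_{k-1} − q_k·t_k, so r_k = a·s_k + b·t_k at every step:
  q = 15: r = 3, s = 1 − 15·0 = 1, t = 0 − 15·1 = -15  (check: 513·1 + 34·(-15) = 3)
  q = 11: r = 1, s = 0 − 11·1 = -11, t = 1 − 11·(-15) = 166  (check: 513·(-11) + 34·166 = 1)
The row with r = 1 (the gcd) gives the Bezout coefficients s = -11, t = 166.
Result: 513 · (-11) + 34 · (166) = 1.

gcd(513, 34) = 1; s = -11, t = 166 (check: 513·(-11) + 34·166 = 1).


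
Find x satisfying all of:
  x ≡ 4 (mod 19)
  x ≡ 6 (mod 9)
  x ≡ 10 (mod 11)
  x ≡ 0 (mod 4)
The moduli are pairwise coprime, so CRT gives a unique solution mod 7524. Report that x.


Product of moduli M = 19 · 9 · 11 · 4 = 7524.
Merge one congruence at a time:
  Start: x ≡ 4 (mod 19).
  Combine with x ≡ 6 (mod 9); new modulus lcm = 171.
    Write x = 4 + 19·t and substitute into x ≡ 6 (mod 9): 19·t ≡ 6 − 4 = 2 (mod 9).
    Reduce coefficients mod 9: 1·t ≡ 2 (mod 9).
    So t ≡ 2 (mod 9).
    Then x = 4 + 19·2 = 42, valid modulo lcm(19, 9) = 171: x ≡ 42 (mod 171).
  Combine with x ≡ 10 (mod 11); new modulus lcm = 1881.
    Write x = 42 + 171·t and substitute into x ≡ 10 (mod 11): 171·t ≡ 10 − 42 = -32 (mod 11).
    Reduce coefficients mod 11: 6·t ≡ 1 (mod 11).
    The inverse of 6 mod 11 is 2 (since 6·2 = 12 = 1·11 + 1), so t ≡ 2·1 = 2 ≡ 2 (mod 11).
    Then x = 42 + 171·2 = 384, valid modulo lcm(171, 11) = 1881: x ≡ 384 (mod 1881).
  Combine with x ≡ 0 (mod 4); new modulus lcm = 7524.
    Write x = 384 + 1881·t and substitute into x ≡ 0 (mod 4): 1881·t ≡ 0 − 384 = -384 (mod 4).
    Reduce coefficients mod 4: 1·t ≡ 0 (mod 4).
    So t ≡ 0 (mod 4).
    Then x = 384 + 1881·0 = 384, valid modulo lcm(1881, 4) = 7524: x ≡ 384 (mod 7524).
Verify against each original: 384 mod 19 = 4, 384 mod 9 = 6, 384 mod 11 = 10, 384 mod 4 = 0.

x ≡ 384 (mod 7524).


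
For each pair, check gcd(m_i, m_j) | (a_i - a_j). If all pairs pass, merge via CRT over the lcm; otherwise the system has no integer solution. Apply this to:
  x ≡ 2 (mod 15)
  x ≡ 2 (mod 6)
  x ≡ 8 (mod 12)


Moduli 15, 6, 12 are not pairwise coprime, so CRT works modulo lcm(m_i) when all pairwise compatibility conditions hold.
Pairwise compatibility: gcd(m_i, m_j) must divide a_i - a_j for every pair.
Merge one congruence at a time:
  Start: x ≡ 2 (mod 15).
  Combine with x ≡ 2 (mod 6): gcd(15, 6) = 3; 2 - 2 = 0, which IS divisible by 3, so compatible.
    Write x = 2 + 15·t and substitute into x ≡ 2 (mod 6): 15·t ≡ 2 − 2 = 0 (mod 6).
    Divide the congruence (and modulus) by g = 3: 5·t ≡ 0 (mod 2).
    Reduce coefficients mod 2: 1·t ≡ 0 (mod 2).
    So t ≡ 0 (mod 2).
    Then x = 2 + 15·0 = 2, valid modulo lcm(15, 6) = 30: x ≡ 2 (mod 30).
  Combine with x ≡ 8 (mod 12): gcd(30, 12) = 6; 8 - 2 = 6, which IS divisible by 6, so compatible.
    Write x = 2 + 30·t and substitute into x ≡ 8 (mod 12): 30·t ≡ 8 − 2 = 6 (mod 12).
    Divide the congruence (and modulus) by g = 6: 5·t ≡ 1 (mod 2).
    Reduce coefficients mod 2: 1·t ≡ 1 (mod 2).
    So t ≡ 1 (mod 2).
    Then x = 2 + 30·1 = 32, valid modulo lcm(30, 12) = 60: x ≡ 32 (mod 60).
Verify: 32 mod 15 = 2, 32 mod 6 = 2, 32 mod 12 = 8.

x ≡ 32 (mod 60).


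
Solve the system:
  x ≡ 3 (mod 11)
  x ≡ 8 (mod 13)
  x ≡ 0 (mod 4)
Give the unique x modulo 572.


Moduli 11, 13, 4 are pairwise coprime; by CRT there is a unique solution modulo M = 11 · 13 · 4 = 572.
Solve pairwise, accumulating the modulus:
  Start with x ≡ 3 (mod 11).
  Combine with x ≡ 8 (mod 13): since gcd(11, 13) = 1, we get a unique residue mod 143.
    Write x = 3 + 11·t and substitute into x ≡ 8 (mod 13): 11·t ≡ 8 − 3 = 5 (mod 13).
    The inverse of 11 mod 13 is 6 (since 11·6 = 66 = 5·13 + 1), so t ≡ 6·5 = 30 ≡ 4 (mod 13).
    Then x = 3 + 11·4 = 47, valid modulo lcm(11, 13) = 143: x ≡ 47 (mod 143).
  Combine with x ≡ 0 (mod 4): since gcd(143, 4) = 1, we get a unique residue mod 572.
    Write x = 47 + 143·t and substitute into x ≡ 0 (mod 4): 143·t ≡ 0 − 47 = -47 (mod 4).
    Reduce coefficients mod 4: 3·t ≡ 1 (mod 4).
    The inverse of 3 mod 4 is 3 (since 3·3 = 9 = 2·4 + 1), so t ≡ 3·1 = 3 ≡ 3 (mod 4).
    Then x = 47 + 143·3 = 476, valid modulo lcm(143, 4) = 572: x ≡ 476 (mod 572).
Verify: 476 mod 11 = 3 ✓, 476 mod 13 = 8 ✓, 476 mod 4 = 0 ✓.

x ≡ 476 (mod 572).


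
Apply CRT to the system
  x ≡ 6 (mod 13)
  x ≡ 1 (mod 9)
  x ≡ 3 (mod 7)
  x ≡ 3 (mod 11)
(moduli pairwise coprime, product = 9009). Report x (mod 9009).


Product of moduli M = 13 · 9 · 7 · 11 = 9009.
Merge one congruence at a time:
  Start: x ≡ 6 (mod 13).
  Combine with x ≡ 1 (mod 9); new modulus lcm = 117.
    Write x = 6 + 13·t and substitute into x ≡ 1 (mod 9): 13·t ≡ 1 − 6 = -5 (mod 9).
    Reduce coefficients mod 9: 4·t ≡ 4 (mod 9).
    The inverse of 4 mod 9 is 7 (since 4·7 = 28 = 3·9 + 1), so t ≡ 7·4 = 28 ≡ 1 (mod 9).
    Then x = 6 + 13·1 = 19, valid modulo lcm(13, 9) = 117: x ≡ 19 (mod 117).
  Combine with x ≡ 3 (mod 7); new modulus lcm = 819.
    Write x = 19 + 117·t and substitute into x ≡ 3 (mod 7): 117·t ≡ 3 − 19 = -16 (mod 7).
    Reduce coefficients mod 7: 5·t ≡ 5 (mod 7).
    The inverse of 5 mod 7 is 3 (since 5·3 = 15 = 2·7 + 1), so t ≡ 3·5 = 15 ≡ 1 (mod 7).
    Then x = 19 + 117·1 = 136, valid modulo lcm(117, 7) = 819: x ≡ 136 (mod 819).
  Combine with x ≡ 3 (mod 11); new modulus lcm = 9009.
    Write x = 136 + 819·t and substitute into x ≡ 3 (mod 11): 819·t ≡ 3 − 136 = -133 (mod 11).
    Reduce coefficients mod 11: 5·t ≡ 10 (mod 11).
    The inverse of 5 mod 11 is 9 (since 5·9 = 45 = 4·11 + 1), so t ≡ 9·10 = 90 ≡ 2 (mod 11).
    Then x = 136 + 819·2 = 1774, valid modulo lcm(819, 11) = 9009: x ≡ 1774 (mod 9009).
Verify against each original: 1774 mod 13 = 6, 1774 mod 9 = 1, 1774 mod 7 = 3, 1774 mod 11 = 3.

x ≡ 1774 (mod 9009).


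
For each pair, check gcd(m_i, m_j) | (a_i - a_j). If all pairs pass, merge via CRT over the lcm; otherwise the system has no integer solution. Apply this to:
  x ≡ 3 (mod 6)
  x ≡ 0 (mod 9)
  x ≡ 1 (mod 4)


Moduli 6, 9, 4 are not pairwise coprime, so CRT works modulo lcm(m_i) when all pairwise compatibility conditions hold.
Pairwise compatibility: gcd(m_i, m_j) must divide a_i - a_j for every pair.
Merge one congruence at a time:
  Start: x ≡ 3 (mod 6).
  Combine with x ≡ 0 (mod 9): gcd(6, 9) = 3; 0 - 3 = -3, which IS divisible by 3, so compatible.
    Write x = 3 + 6·t and substitute into x ≡ 0 (mod 9): 6·t ≡ 0 − 3 = -3 (mod 9).
    Divide the congruence (and modulus) by g = 3: 2·t ≡ -1 (mod 3).
    Reduce coefficients mod 3: 2·t ≡ 2 (mod 3).
    The inverse of 2 mod 3 is 2 (since 2·2 = 4 = 1·3 + 1), so t ≡ 2·2 = 4 ≡ 1 (mod 3).
    Then x = 3 + 6·1 = 9, valid modulo lcm(6, 9) = 18: x ≡ 9 (mod 18).
  Combine with x ≡ 1 (mod 4): gcd(18, 4) = 2; 1 - 9 = -8, which IS divisible by 2, so compatible.
    Write x = 9 + 18·t and substitute into x ≡ 1 (mod 4): 18·t ≡ 1 − 9 = -8 (mod 4).
    Divide the congruence (and modulus) by g = 2: 9·t ≡ -4 (mod 2).
    Reduce coefficients mod 2: 1·t ≡ 0 (mod 2).
    So t ≡ 0 (mod 2).
    Then x = 9 + 18·0 = 9, valid modulo lcm(18, 4) = 36: x ≡ 9 (mod 36).
Verify: 9 mod 6 = 3, 9 mod 9 = 0, 9 mod 4 = 1.

x ≡ 9 (mod 36).


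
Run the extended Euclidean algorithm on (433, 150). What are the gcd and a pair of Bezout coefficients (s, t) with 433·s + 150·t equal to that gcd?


Euclidean algorithm on (433, 150) — divide until remainder is 0:
  433 = 2 · 150 + 133
  150 = 1 · 133 + 17
  133 = 7 · 17 + 14
  17 = 1 · 14 + 3
  14 = 4 · 3 + 2
  3 = 1 · 2 + 1
  2 = 2 · 1 + 0
gcd(433, 150) = 1.
Track Bezout coefficients alongside the remainders: start with r₀ = 433 = a·1 + b·0 (s = 1, t = 0) and r₁ = 150 = a·0 + b·1 (s = 0, t = 1); each new remainder r_{k+1} = r_{k-1} − q_k·r_k inherits s_{k+1} = s_{k-1} − q_k·s_k, t_{k+1} = t_{k-1} − q_k·t_k, so r_k = a·s_k + b·t_k at every step:
  q = 2: r = 133, s = 1 − 2·0 = 1, t = 0 − 2·1 = -2  (check: 433·1 + 150·(-2) = 133)
  q = 1: r = 17, s = 0 − 1·1 = -1, t = 1 − 1·(-2) = 3  (check: 433·(-1) + 150·3 = 17)
  q = 7: r = 14, s = 1 − 7·(-1) = 8, t = -2 − 7·3 = -23  (check: 433·8 + 150·(-23) = 14)
  q = 1: r = 3, s = -1 − 1·8 = -9, t = 3 − 1·(-23) = 26  (check: 433·(-9) + 150·26 = 3)
  q = 4: r = 2, s = 8 − 4·(-9) = 44, t = -23 − 4·26 = -127  (check: 433·44 + 150·(-127) = 2)
  q = 1: r = 1, s = -9 − 1·44 = -53, t = 26 − 1·(-127) = 153  (check: 433·(-53) + 150·153 = 1)
The row with r = 1 (the gcd) gives the Bezout coefficients s = -53, t = 153.
Result: 433 · (-53) + 150 · (153) = 1.

gcd(433, 150) = 1; s = -53, t = 153 (check: 433·(-53) + 150·153 = 1).


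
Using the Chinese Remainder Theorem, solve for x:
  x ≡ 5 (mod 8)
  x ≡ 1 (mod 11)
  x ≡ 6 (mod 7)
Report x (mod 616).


Moduli 8, 11, 7 are pairwise coprime; by CRT there is a unique solution modulo M = 8 · 11 · 7 = 616.
Solve pairwise, accumulating the modulus:
  Start with x ≡ 5 (mod 8).
  Combine with x ≡ 1 (mod 11): since gcd(8, 11) = 1, we get a unique residue mod 88.
    Write x = 5 + 8·t and substitute into x ≡ 1 (mod 11): 8·t ≡ 1 − 5 = -4 (mod 11).
    Reduce coefficients mod 11: 8·t ≡ 7 (mod 11).
    The inverse of 8 mod 11 is 7 (since 8·7 = 56 = 5·11 + 1), so t ≡ 7·7 = 49 ≡ 5 (mod 11).
    Then x = 5 + 8·5 = 45, valid modulo lcm(8, 11) = 88: x ≡ 45 (mod 88).
  Combine with x ≡ 6 (mod 7): since gcd(88, 7) = 1, we get a unique residue mod 616.
    Write x = 45 + 88·t and substitute into x ≡ 6 (mod 7): 88·t ≡ 6 − 45 = -39 (mod 7).
    Reduce coefficients mod 7: 4·t ≡ 3 (mod 7).
    The inverse of 4 mod 7 is 2 (since 4·2 = 8 = 1·7 + 1), so t ≡ 2·3 = 6 ≡ 6 (mod 7).
    Then x = 45 + 88·6 = 573, valid modulo lcm(88, 7) = 616: x ≡ 573 (mod 616).
Verify: 573 mod 8 = 5 ✓, 573 mod 11 = 1 ✓, 573 mod 7 = 6 ✓.

x ≡ 573 (mod 616).


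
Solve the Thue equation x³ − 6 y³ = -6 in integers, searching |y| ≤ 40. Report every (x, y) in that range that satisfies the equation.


The equation is x³ - 6y³ = -6. For fixed y, x³ = 6·y³ − 6, so a solution requires the RHS to be a perfect cube.
Strategy: iterate y from -40 to 40, compute RHS = 6·y³ − 6, and check whether it is a (positive or negative) perfect cube.
Check small values of y:
  y = 0: RHS = -6 is not a perfect cube.
  y = 1: RHS = 0 = (0)³ ⇒ x = 0 works.
  y = -1: RHS = -12 is not a perfect cube.
  y = 2: RHS = 42 is not a perfect cube.
  y = -2: RHS = -54 is not a perfect cube.
  y = 3: RHS = 156 is not a perfect cube.
  y = -3: RHS = -168 is not a perfect cube.
Continuing the search up to |y| = 40 finds no further solutions beyond those listed.
Collected solutions: (0, 1).

Solutions (with |y| ≤ 40): (0, 1).


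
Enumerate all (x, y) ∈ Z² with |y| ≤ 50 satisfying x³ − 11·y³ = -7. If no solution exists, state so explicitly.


The equation is x³ - 11y³ = -7. For fixed y, x³ = 11·y³ − 7, so a solution requires the RHS to be a perfect cube.
Strategy: iterate y from -50 to 50, compute RHS = 11·y³ − 7, and check whether it is a (positive or negative) perfect cube.
Check small values of y:
  y = 0: RHS = -7 is not a perfect cube.
  y = 1: RHS = 4 is not a perfect cube.
  y = -1: RHS = -18 is not a perfect cube.
  y = 2: RHS = 81 is not a perfect cube.
  y = -2: RHS = -95 is not a perfect cube.
  y = 3: RHS = 290 is not a perfect cube.
  y = -3: RHS = -304 is not a perfect cube.
Continuing the search up to |y| = 50 finds no solutions either.
No (x, y) in the scanned range satisfies the equation.

No integer solutions with |y| ≤ 50.


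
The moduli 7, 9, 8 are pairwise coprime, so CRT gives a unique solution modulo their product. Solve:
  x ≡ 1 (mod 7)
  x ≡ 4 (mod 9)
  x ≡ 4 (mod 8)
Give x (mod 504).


Moduli 7, 9, 8 are pairwise coprime; by CRT there is a unique solution modulo M = 7 · 9 · 8 = 504.
Solve pairwise, accumulating the modulus:
  Start with x ≡ 1 (mod 7).
  Combine with x ≡ 4 (mod 9): since gcd(7, 9) = 1, we get a unique residue mod 63.
    Write x = 1 + 7·t and substitute into x ≡ 4 (mod 9): 7·t ≡ 4 − 1 = 3 (mod 9).
    The inverse of 7 mod 9 is 4 (since 7·4 = 28 = 3·9 + 1), so t ≡ 4·3 = 12 ≡ 3 (mod 9).
    Then x = 1 + 7·3 = 22, valid modulo lcm(7, 9) = 63: x ≡ 22 (mod 63).
  Combine with x ≡ 4 (mod 8): since gcd(63, 8) = 1, we get a unique residue mod 504.
    Write x = 22 + 63·t and substitute into x ≡ 4 (mod 8): 63·t ≡ 4 − 22 = -18 (mod 8).
    Reduce coefficients mod 8: 7·t ≡ 6 (mod 8).
    The inverse of 7 mod 8 is 7 (since 7·7 = 49 = 6·8 + 1), so t ≡ 7·6 = 42 ≡ 2 (mod 8).
    Then x = 22 + 63·2 = 148, valid modulo lcm(63, 8) = 504: x ≡ 148 (mod 504).
Verify: 148 mod 7 = 1 ✓, 148 mod 9 = 4 ✓, 148 mod 8 = 4 ✓.

x ≡ 148 (mod 504).


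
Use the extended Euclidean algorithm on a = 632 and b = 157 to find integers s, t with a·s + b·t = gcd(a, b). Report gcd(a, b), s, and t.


Euclidean algorithm on (632, 157) — divide until remainder is 0:
  632 = 4 · 157 + 4
  157 = 39 · 4 + 1
  4 = 4 · 1 + 0
gcd(632, 157) = 1.
Track Bezout coefficients alongside the remainders: start with r₀ = 632 = a·1 + b·0 (s = 1, t = 0) and r₁ = 157 = a·0 + b·1 (s = 0, t = 1); each new remainder r_{k+1} = r_{k-1} − q_k·r_k inherits s_{k+1} = s_{k-1} − q_k·s_k, t_{k+1} = t_{k-1} − q_k·t_k, so r_k = a·s_k + b·t_k at every step:
  q = 4: r = 4, s = 1 − 4·0 = 1, t = 0 − 4·1 = -4  (check: 632·1 + 157·(-4) = 4)
  q = 39: r = 1, s = 0 − 39·1 = -39, t = 1 − 39·(-4) = 157  (check: 632·(-39) + 157·157 = 1)
The row with r = 1 (the gcd) gives the Bezout coefficients s = -39, t = 157.
Result: 632 · (-39) + 157 · (157) = 1.

gcd(632, 157) = 1; s = -39, t = 157 (check: 632·(-39) + 157·157 = 1).


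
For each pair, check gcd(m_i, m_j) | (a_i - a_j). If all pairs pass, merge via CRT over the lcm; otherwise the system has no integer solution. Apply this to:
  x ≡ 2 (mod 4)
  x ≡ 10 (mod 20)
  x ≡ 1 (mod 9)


Moduli 4, 20, 9 are not pairwise coprime, so CRT works modulo lcm(m_i) when all pairwise compatibility conditions hold.
Pairwise compatibility: gcd(m_i, m_j) must divide a_i - a_j for every pair.
Merge one congruence at a time:
  Start: x ≡ 2 (mod 4).
  Combine with x ≡ 10 (mod 20): gcd(4, 20) = 4; 10 - 2 = 8, which IS divisible by 4, so compatible.
    Write x = 2 + 4·t and substitute into x ≡ 10 (mod 20): 4·t ≡ 10 − 2 = 8 (mod 20).
    Divide the congruence (and modulus) by g = 4: 1·t ≡ 2 (mod 5).
    So t ≡ 2 (mod 5).
    Then x = 2 + 4·2 = 10, valid modulo lcm(4, 20) = 20: x ≡ 10 (mod 20).
  Combine with x ≡ 1 (mod 9): gcd(20, 9) = 1; 1 - 10 = -9, which IS divisible by 1, so compatible.
    Write x = 10 + 20·t and substitute into x ≡ 1 (mod 9): 20·t ≡ 1 − 10 = -9 (mod 9).
    Reduce coefficients mod 9: 2·t ≡ 0 (mod 9).
    The inverse of 2 mod 9 is 5 (since 2·5 = 10 = 1·9 + 1), so t ≡ 5·0 = 0 ≡ 0 (mod 9).
    Then x = 10 + 20·0 = 10, valid modulo lcm(20, 9) = 180: x ≡ 10 (mod 180).
Verify: 10 mod 4 = 2, 10 mod 20 = 10, 10 mod 9 = 1.

x ≡ 10 (mod 180).


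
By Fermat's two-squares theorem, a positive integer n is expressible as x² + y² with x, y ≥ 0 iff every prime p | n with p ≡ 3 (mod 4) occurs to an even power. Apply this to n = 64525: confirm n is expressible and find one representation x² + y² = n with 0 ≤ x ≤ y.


Step 1: Factor n = 64525 = 5^2 · 29 · 89.
Step 2: Check the mod-4 condition on each prime factor: 5 ≡ 1 (mod 4), exponent 2; 29 ≡ 1 (mod 4), exponent 1; 89 ≡ 1 (mod 4), exponent 1.
All primes ≡ 3 (mod 4) appear to even exponent (or don't appear), so by the two-squares theorem n IS expressible as a sum of two squares.
Step 3: Build a representation. Group n = k² · m with k = 5 and m = 29 · 89 = 2581 (a product of primes ≡ 1 (mod 4)); a representation of m scales to one of n via (k·x)² + (k·y)² = k²(x² + y²). Each prime p ≡ 1 (mod 4) is itself a sum of two squares; find a² by testing p − a² for a perfect square:
  29: 29 − 1² = 28, 29 − 2² = 25 = 5² ⇒ 29 = 2² + 5².
  89: 89 − 1² = 88, 89 − 2² = 85, 89 − 3² = 80, 89 − 4² = 73, 89 − 5² = 64 = 8² ⇒ 89 = 5² + 8².
  Combine using the Brahmagupta–Fibonacci identity (a² + b²)(c² + d²) = (ac − bd)² + (ad + bc)² = (ac + bd)² + (ad − bc)²:
  29 · 89 = 2581: from (2² + 5²)(5² + 8²), take (2·5 − 5·8, 2·8 + 5·5) = (10 − 40, 16 + 25) = (-30, 41); dropping signs (only squares matter) gives (30, 41); check 30² + 41² = 900 + 1681 = 2581 ✓.
  Scale by k = 5: (5·30, 5·41) = (150, 205).
Step 4: Order so x ≤ y and verify: 150² + 205² = 22500 + 42025 = 64525 = n. ✓

n = 64525 = 150² + 205² (one valid representation with x ≤ y).


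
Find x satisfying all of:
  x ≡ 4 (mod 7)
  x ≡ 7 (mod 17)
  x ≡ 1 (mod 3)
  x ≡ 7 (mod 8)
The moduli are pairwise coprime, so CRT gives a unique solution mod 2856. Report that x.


Product of moduli M = 7 · 17 · 3 · 8 = 2856.
Merge one congruence at a time:
  Start: x ≡ 4 (mod 7).
  Combine with x ≡ 7 (mod 17); new modulus lcm = 119.
    Write x = 4 + 7·t and substitute into x ≡ 7 (mod 17): 7·t ≡ 7 − 4 = 3 (mod 17).
    The inverse of 7 mod 17 is 5 (since 7·5 = 35 = 2·17 + 1), so t ≡ 5·3 = 15 ≡ 15 (mod 17).
    Then x = 4 + 7·15 = 109, valid modulo lcm(7, 17) = 119: x ≡ 109 (mod 119).
  Combine with x ≡ 1 (mod 3); new modulus lcm = 357.
    Write x = 109 + 119·t and substitute into x ≡ 1 (mod 3): 119·t ≡ 1 − 109 = -108 (mod 3).
    Reduce coefficients mod 3: 2·t ≡ 0 (mod 3).
    The inverse of 2 mod 3 is 2 (since 2·2 = 4 = 1·3 + 1), so t ≡ 2·0 = 0 ≡ 0 (mod 3).
    Then x = 109 + 119·0 = 109, valid modulo lcm(119, 3) = 357: x ≡ 109 (mod 357).
  Combine with x ≡ 7 (mod 8); new modulus lcm = 2856.
    Write x = 109 + 357·t and substitute into x ≡ 7 (mod 8): 357·t ≡ 7 − 109 = -102 (mod 8).
    Reduce coefficients mod 8: 5·t ≡ 2 (mod 8).
    The inverse of 5 mod 8 is 5 (since 5·5 = 25 = 3·8 + 1), so t ≡ 5·2 = 10 ≡ 2 (mod 8).
    Then x = 109 + 357·2 = 823, valid modulo lcm(357, 8) = 2856: x ≡ 823 (mod 2856).
Verify against each original: 823 mod 7 = 4, 823 mod 17 = 7, 823 mod 3 = 1, 823 mod 8 = 7.

x ≡ 823 (mod 2856).


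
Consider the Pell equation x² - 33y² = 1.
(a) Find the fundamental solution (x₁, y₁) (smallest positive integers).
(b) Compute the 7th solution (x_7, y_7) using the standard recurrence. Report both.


Step 1: Find the fundamental solution (x₁, y₁) of x² - 33y² = 1.
  Expand √33 as a continued fraction. a₀ = ⌊√33⌋ = 5; iterate m_{k+1} = d_k·a_k − m_k, d_{k+1} = (33 − m_{k+1}²)/d_k, a_{k+1} = ⌊(a₀ + m_{k+1})/d_{k+1}⌋ (starting m₀ = 0, d₀ = 1), with convergents p_k = a_k·p_{k-1} + p_{k-2}, q_k = a_k·q_{k-1} + q_{k-2} (p₋₁ = 1, q₋₁ = 0):
  k = 0: a₀ = 5; p₀/q₀ = 5/1; p₀² − 33·q₀² = 25 − 33 = -8.
  k = 1: m = 5, d = 8, a = ⌊(5 + 5)/8⌋ = 1; p/q = (1·5 + 1)/(1·1 + 0) = 6/1; p² − 33·q² = 36 − 33 = 3.
  k = 2: m = 3, d = 3, a = ⌊(5 + 3)/3⌋ = 2; p/q = (2·6 + 5)/(2·1 + 1) = 17/3; p² − 33·q² = 289 − 297 = -8.
  k = 3: m = 3, d = 8, a = ⌊(5 + 3)/8⌋ = 1; p/q = (1·17 + 6)/(1·3 + 1) = 23/4; p² − 33·q² = 529 − 528 = 1.
  The first convergent with p² − 33·q² = 1 gives the fundamental solution (x₁, y₁) = (23, 4).
Step 2: Apply the recurrence (x_{n+1}, y_{n+1}) = (x₁x_n + 33y₁y_n, x₁y_n + y₁x_n) repeatedly.
  From (x_1, y_1) = (23, 4): x_2 = 23·23 + 33·4·4 = 1057; y_2 = 23·4 + 4·23 = 184.
  From (x_2, y_2) = (1057, 184): x_3 = 23·1057 + 33·4·184 = 48599; y_3 = 23·184 + 4·1057 = 8460.
  From (x_3, y_3) = (48599, 8460): x_4 = 23·48599 + 33·4·8460 = 2234497; y_4 = 23·8460 + 4·48599 = 388976.
  From (x_4, y_4) = (2234497, 388976): x_5 = 23·2234497 + 33·4·388976 = 102738263; y_5 = 23·388976 + 4·2234497 = 17884436.
  From (x_5, y_5) = (102738263, 17884436): x_6 = 23·102738263 + 33·4·17884436 = 4723725601; y_6 = 23·17884436 + 4·102738263 = 822295080.
  From (x_6, y_6) = (4723725601, 822295080): x_7 = 23·4723725601 + 33·4·822295080 = 217188639383; y_7 = 23·822295080 + 4·4723725601 = 37807689244.
Step 3: Verify x_7² - 33·y_7² = 47170905077038818620689 - 47170905077038818620688 = 1 (should be 1). ✓

(x_1, y_1) = (23, 4); (x_7, y_7) = (217188639383, 37807689244).


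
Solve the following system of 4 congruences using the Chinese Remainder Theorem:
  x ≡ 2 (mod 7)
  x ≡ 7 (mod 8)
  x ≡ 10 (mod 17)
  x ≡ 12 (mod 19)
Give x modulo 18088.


Product of moduli M = 7 · 8 · 17 · 19 = 18088.
Merge one congruence at a time:
  Start: x ≡ 2 (mod 7).
  Combine with x ≡ 7 (mod 8); new modulus lcm = 56.
    Write x = 2 + 7·t and substitute into x ≡ 7 (mod 8): 7·t ≡ 7 − 2 = 5 (mod 8).
    The inverse of 7 mod 8 is 7 (since 7·7 = 49 = 6·8 + 1), so t ≡ 7·5 = 35 ≡ 3 (mod 8).
    Then x = 2 + 7·3 = 23, valid modulo lcm(7, 8) = 56: x ≡ 23 (mod 56).
  Combine with x ≡ 10 (mod 17); new modulus lcm = 952.
    Write x = 23 + 56·t and substitute into x ≡ 10 (mod 17): 56·t ≡ 10 − 23 = -13 (mod 17).
    Reduce coefficients mod 17: 5·t ≡ 4 (mod 17).
    The inverse of 5 mod 17 is 7 (since 5·7 = 35 = 2·17 + 1), so t ≡ 7·4 = 28 ≡ 11 (mod 17).
    Then x = 23 + 56·11 = 639, valid modulo lcm(56, 17) = 952: x ≡ 639 (mod 952).
  Combine with x ≡ 12 (mod 19); new modulus lcm = 18088.
    Write x = 639 + 952·t and substitute into x ≡ 12 (mod 19): 952·t ≡ 12 − 639 = -627 (mod 19).
    Reduce coefficients mod 19: 2·t ≡ 0 (mod 19).
    The inverse of 2 mod 19 is 10 (since 2·10 = 20 = 1·19 + 1), so t ≡ 10·0 = 0 ≡ 0 (mod 19).
    Then x = 639 + 952·0 = 639, valid modulo lcm(952, 19) = 18088: x ≡ 639 (mod 18088).
Verify against each original: 639 mod 7 = 2, 639 mod 8 = 7, 639 mod 17 = 10, 639 mod 19 = 12.

x ≡ 639 (mod 18088).


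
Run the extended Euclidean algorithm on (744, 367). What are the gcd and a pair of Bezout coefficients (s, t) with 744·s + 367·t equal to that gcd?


Euclidean algorithm on (744, 367) — divide until remainder is 0:
  744 = 2 · 367 + 10
  367 = 36 · 10 + 7
  10 = 1 · 7 + 3
  7 = 2 · 3 + 1
  3 = 3 · 1 + 0
gcd(744, 367) = 1.
Track Bezout coefficients alongside the remainders: start with r₀ = 744 = a·1 + b·0 (s = 1, t = 0) and r₁ = 367 = a·0 + b·1 (s = 0, t = 1); each new remainder r_{k+1} = r_{k-1} − q_k·r_k inherits s_{k+1} = s_{k-1} − q_k·s_k, t_{k+1} = t_{k-1} − q_k·t_k, so r_k = a·s_k + b·t_k at every step:
  q = 2: r = 10, s = 1 − 2·0 = 1, t = 0 − 2·1 = -2  (check: 744·1 + 367·(-2) = 10)
  q = 36: r = 7, s = 0 − 36·1 = -36, t = 1 − 36·(-2) = 73  (check: 744·(-36) + 367·73 = 7)
  q = 1: r = 3, s = 1 − 1·(-36) = 37, t = -2 − 1·73 = -75  (check: 744·37 + 367·(-75) = 3)
  q = 2: r = 1, s = -36 − 2·37 = -110, t = 73 − 2·(-75) = 223  (check: 744·(-110) + 367·223 = 1)
The row with r = 1 (the gcd) gives the Bezout coefficients s = -110, t = 223.
Result: 744 · (-110) + 367 · (223) = 1.

gcd(744, 367) = 1; s = -110, t = 223 (check: 744·(-110) + 367·223 = 1).


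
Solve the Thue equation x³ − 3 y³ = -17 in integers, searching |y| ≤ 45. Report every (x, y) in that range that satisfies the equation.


The equation is x³ - 3y³ = -17. For fixed y, x³ = 3·y³ − 17, so a solution requires the RHS to be a perfect cube.
Strategy: iterate y from -45 to 45, compute RHS = 3·y³ − 17, and check whether it is a (positive or negative) perfect cube.
Check small values of y:
  y = 0: RHS = -17 is not a perfect cube.
  y = 1: RHS = -14 is not a perfect cube.
  y = -1: RHS = -20 is not a perfect cube.
  y = 2: RHS = 7 is not a perfect cube.
  y = -2: RHS = -41 is not a perfect cube.
  y = 3: RHS = 64 = (4)³ ⇒ x = 4 works.
  y = -3: RHS = -98 is not a perfect cube.
Continuing the search up to |y| = 45 finds no further solutions beyond those listed.
Collected solutions: (4, 3).

Solutions (with |y| ≤ 45): (4, 3).


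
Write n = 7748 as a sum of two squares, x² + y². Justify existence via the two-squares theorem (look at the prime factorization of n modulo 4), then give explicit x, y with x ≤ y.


Step 1: Factor n = 7748 = 2^2 · 13 · 149.
Step 2: Check the mod-4 condition on each prime factor: 2 = 2 (special); 13 ≡ 1 (mod 4), exponent 1; 149 ≡ 1 (mod 4), exponent 1.
All primes ≡ 3 (mod 4) appear to even exponent (or don't appear), so by the two-squares theorem n IS expressible as a sum of two squares.
Step 3: Build a representation. Group n = k² · m with k = 2 and m = 13 · 149 = 1937 (a product of primes ≡ 1 (mod 4)); a representation of m scales to one of n via (k·x)² + (k·y)² = k²(x² + y²). Each prime p ≡ 1 (mod 4) is itself a sum of two squares; find a² by testing p − a² for a perfect square:
  13: 13 − 1² = 12, 13 − 2² = 9 = 3² ⇒ 13 = 2² + 3².
  149: 149 − 1² = 148, 149 − 2² = 145, 149 − 3² = 140, 149 − 4² = 133, 149 − 5² = 124, 149 − 6² = 113, 149 − 7² = 100 = 10² ⇒ 149 = 7² + 10².
  Combine using the Brahmagupta–Fibonacci identity (a² + b²)(c² + d²) = (ac − bd)² + (ad + bc)² = (ac + bd)² + (ad − bc)²:
  13 · 149 = 1937: from (2² + 3²)(7² + 10²), take (2·7 − 3·10, 2·10 + 3·7) = (14 − 30, 20 + 21) = (-16, 41); dropping signs (only squares matter) gives (16, 41); check 16² + 41² = 256 + 1681 = 1937 ✓.
  Scale by k = 2: (2·16, 2·41) = (32, 82).
Step 4: Order so x ≤ y and verify: 32² + 82² = 1024 + 6724 = 7748 = n. ✓

n = 7748 = 32² + 82² (one valid representation with x ≤ y).


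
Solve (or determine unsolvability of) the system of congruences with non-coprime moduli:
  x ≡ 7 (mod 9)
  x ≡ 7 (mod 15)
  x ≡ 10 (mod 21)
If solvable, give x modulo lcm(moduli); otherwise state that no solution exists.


Moduli 9, 15, 21 are not pairwise coprime, so CRT works modulo lcm(m_i) when all pairwise compatibility conditions hold.
Pairwise compatibility: gcd(m_i, m_j) must divide a_i - a_j for every pair.
Merge one congruence at a time:
  Start: x ≡ 7 (mod 9).
  Combine with x ≡ 7 (mod 15): gcd(9, 15) = 3; 7 - 7 = 0, which IS divisible by 3, so compatible.
    Write x = 7 + 9·t and substitute into x ≡ 7 (mod 15): 9·t ≡ 7 − 7 = 0 (mod 15).
    Divide the congruence (and modulus) by g = 3: 3·t ≡ 0 (mod 5).
    The inverse of 3 mod 5 is 2 (since 3·2 = 6 = 1·5 + 1), so t ≡ 2·0 = 0 ≡ 0 (mod 5).
    Then x = 7 + 9·0 = 7, valid modulo lcm(9, 15) = 45: x ≡ 7 (mod 45).
  Combine with x ≡ 10 (mod 21): gcd(45, 21) = 3; 10 - 7 = 3, which IS divisible by 3, so compatible.
    Write x = 7 + 45·t and substitute into x ≡ 10 (mod 21): 45·t ≡ 10 − 7 = 3 (mod 21).
    Divide the congruence (and modulus) by g = 3: 15·t ≡ 1 (mod 7).
    Reduce coefficients mod 7: 1·t ≡ 1 (mod 7).
    So t ≡ 1 (mod 7).
    Then x = 7 + 45·1 = 52, valid modulo lcm(45, 21) = 315: x ≡ 52 (mod 315).
Verify: 52 mod 9 = 7, 52 mod 15 = 7, 52 mod 21 = 10.

x ≡ 52 (mod 315).


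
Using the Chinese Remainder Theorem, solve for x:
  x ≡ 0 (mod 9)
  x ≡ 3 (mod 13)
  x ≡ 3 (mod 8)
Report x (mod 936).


Moduli 9, 13, 8 are pairwise coprime; by CRT there is a unique solution modulo M = 9 · 13 · 8 = 936.
Solve pairwise, accumulating the modulus:
  Start with x ≡ 0 (mod 9).
  Combine with x ≡ 3 (mod 13): since gcd(9, 13) = 1, we get a unique residue mod 117.
    Write x = 0 + 9·t and substitute into x ≡ 3 (mod 13): 9·t ≡ 3 − 0 = 3 (mod 13).
    The inverse of 9 mod 13 is 3 (since 9·3 = 27 = 2·13 + 1), so t ≡ 3·3 = 9 ≡ 9 (mod 13).
    Then x = 0 + 9·9 = 81, valid modulo lcm(9, 13) = 117: x ≡ 81 (mod 117).
  Combine with x ≡ 3 (mod 8): since gcd(117, 8) = 1, we get a unique residue mod 936.
    Write x = 81 + 117·t and substitute into x ≡ 3 (mod 8): 117·t ≡ 3 − 81 = -78 (mod 8).
    Reduce coefficients mod 8: 5·t ≡ 2 (mod 8).
    The inverse of 5 mod 8 is 5 (since 5·5 = 25 = 3·8 + 1), so t ≡ 5·2 = 10 ≡ 2 (mod 8).
    Then x = 81 + 117·2 = 315, valid modulo lcm(117, 8) = 936: x ≡ 315 (mod 936).
Verify: 315 mod 9 = 0 ✓, 315 mod 13 = 3 ✓, 315 mod 8 = 3 ✓.

x ≡ 315 (mod 936).


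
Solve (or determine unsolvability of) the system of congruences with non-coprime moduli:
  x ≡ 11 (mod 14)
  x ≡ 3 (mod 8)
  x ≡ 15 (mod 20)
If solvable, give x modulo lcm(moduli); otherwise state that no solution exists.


Moduli 14, 8, 20 are not pairwise coprime, so CRT works modulo lcm(m_i) when all pairwise compatibility conditions hold.
Pairwise compatibility: gcd(m_i, m_j) must divide a_i - a_j for every pair.
Merge one congruence at a time:
  Start: x ≡ 11 (mod 14).
  Combine with x ≡ 3 (mod 8): gcd(14, 8) = 2; 3 - 11 = -8, which IS divisible by 2, so compatible.
    Write x = 11 + 14·t and substitute into x ≡ 3 (mod 8): 14·t ≡ 3 − 11 = -8 (mod 8).
    Divide the congruence (and modulus) by g = 2: 7·t ≡ -4 (mod 4).
    Reduce coefficients mod 4: 3·t ≡ 0 (mod 4).
    The inverse of 3 mod 4 is 3 (since 3·3 = 9 = 2·4 + 1), so t ≡ 3·0 = 0 ≡ 0 (mod 4).
    Then x = 11 + 14·0 = 11, valid modulo lcm(14, 8) = 56: x ≡ 11 (mod 56).
  Combine with x ≡ 15 (mod 20): gcd(56, 20) = 4; 15 - 11 = 4, which IS divisible by 4, so compatible.
    Write x = 11 + 56·t and substitute into x ≡ 15 (mod 20): 56·t ≡ 15 − 11 = 4 (mod 20).
    Divide the congruence (and modulus) by g = 4: 14·t ≡ 1 (mod 5).
    Reduce coefficients mod 5: 4·t ≡ 1 (mod 5).
    The inverse of 4 mod 5 is 4 (since 4·4 = 16 = 3·5 + 1), so t ≡ 4·1 = 4 ≡ 4 (mod 5).
    Then x = 11 + 56·4 = 235, valid modulo lcm(56, 20) = 280: x ≡ 235 (mod 280).
Verify: 235 mod 14 = 11, 235 mod 8 = 3, 235 mod 20 = 15.

x ≡ 235 (mod 280).


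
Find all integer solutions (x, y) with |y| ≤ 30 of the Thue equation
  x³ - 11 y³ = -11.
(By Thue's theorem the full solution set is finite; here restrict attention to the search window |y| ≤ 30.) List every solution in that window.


The equation is x³ - 11y³ = -11. For fixed y, x³ = 11·y³ − 11, so a solution requires the RHS to be a perfect cube.
Strategy: iterate y from -30 to 30, compute RHS = 11·y³ − 11, and check whether it is a (positive or negative) perfect cube.
Check small values of y:
  y = 0: RHS = -11 is not a perfect cube.
  y = 1: RHS = 0 = (0)³ ⇒ x = 0 works.
  y = -1: RHS = -22 is not a perfect cube.
  y = 2: RHS = 77 is not a perfect cube.
  y = -2: RHS = -99 is not a perfect cube.
  y = 3: RHS = 286 is not a perfect cube.
  y = -3: RHS = -308 is not a perfect cube.
Continuing the search up to |y| = 30 finds no further solutions beyond those listed.
Collected solutions: (0, 1).

Solutions (with |y| ≤ 30): (0, 1).
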